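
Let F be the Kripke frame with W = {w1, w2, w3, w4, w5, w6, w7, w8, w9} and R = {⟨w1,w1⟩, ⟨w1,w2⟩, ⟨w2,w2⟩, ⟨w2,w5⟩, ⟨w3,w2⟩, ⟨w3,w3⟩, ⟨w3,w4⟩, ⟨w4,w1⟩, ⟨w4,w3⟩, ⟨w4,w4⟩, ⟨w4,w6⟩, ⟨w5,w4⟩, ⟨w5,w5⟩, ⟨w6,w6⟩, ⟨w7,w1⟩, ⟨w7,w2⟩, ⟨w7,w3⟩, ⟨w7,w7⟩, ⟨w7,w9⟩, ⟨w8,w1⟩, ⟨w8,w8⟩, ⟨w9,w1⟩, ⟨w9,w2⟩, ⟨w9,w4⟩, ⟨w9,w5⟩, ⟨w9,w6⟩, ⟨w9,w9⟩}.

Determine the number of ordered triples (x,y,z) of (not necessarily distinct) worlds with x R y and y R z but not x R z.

Enumerating: (w1,w2,w5), (w2,w5,w4), (w3,w2,w5), (w3,w4,w1), (w3,w4,w6), (w4,w1,w2), (w4,w3,w2), (w5,w4,w1), (w5,w4,w3), (w5,w4,w6), (w7,w2,w5), (w7,w3,w4), (w7,w9,w4), (w7,w9,w5), (w7,w9,w6), (w8,w1,w2), (w9,w4,w3).

17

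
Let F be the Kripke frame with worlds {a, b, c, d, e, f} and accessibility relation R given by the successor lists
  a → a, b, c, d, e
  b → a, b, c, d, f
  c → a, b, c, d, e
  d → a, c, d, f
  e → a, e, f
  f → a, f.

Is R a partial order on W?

No

Reflexive: yes — every world is R-related to itself.
Transitive: no — a R b and b R f, but not a R f.
Antisymmetric: no — a R b and b R a with a ≠ b.
So R is not a partial order.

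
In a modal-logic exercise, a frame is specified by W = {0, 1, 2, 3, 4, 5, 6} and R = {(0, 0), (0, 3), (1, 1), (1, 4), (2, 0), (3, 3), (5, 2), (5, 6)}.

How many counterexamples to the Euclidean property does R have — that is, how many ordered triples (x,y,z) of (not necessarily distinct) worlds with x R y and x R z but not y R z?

Enumerating: (0,3,0), (1,4,1), (1,4,4), (5,2,2), (5,2,6), (5,6,2), (5,6,6).

7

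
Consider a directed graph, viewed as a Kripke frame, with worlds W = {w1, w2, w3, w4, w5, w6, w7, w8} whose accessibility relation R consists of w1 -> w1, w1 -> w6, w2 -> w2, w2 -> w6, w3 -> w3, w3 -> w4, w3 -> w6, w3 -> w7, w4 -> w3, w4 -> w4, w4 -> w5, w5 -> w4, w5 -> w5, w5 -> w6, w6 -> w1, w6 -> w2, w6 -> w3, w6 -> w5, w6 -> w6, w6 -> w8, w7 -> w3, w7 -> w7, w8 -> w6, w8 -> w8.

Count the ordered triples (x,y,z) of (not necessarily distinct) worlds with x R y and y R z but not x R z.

30

Enumerating: (w1,w6,w2), (w1,w6,w3), (w1,w6,w5), (w1,w6,w8), (w2,w6,w1), (w2,w6,w3), (w2,w6,w5), (w2,w6,w8), (w3,w4,w5), (w3,w6,w1), (w3,w6,w2), (w3,w6,w5), … and 18 more.
Total: 30.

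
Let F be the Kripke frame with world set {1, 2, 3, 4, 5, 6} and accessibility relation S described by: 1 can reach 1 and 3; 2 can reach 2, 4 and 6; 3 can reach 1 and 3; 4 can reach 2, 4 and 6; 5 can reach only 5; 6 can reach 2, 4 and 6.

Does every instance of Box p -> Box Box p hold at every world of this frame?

Yes

Axiom 4 corresponds to the accessibility relation being transitive.
Transitive: yes — every two-step S-path is closed by a direct edge.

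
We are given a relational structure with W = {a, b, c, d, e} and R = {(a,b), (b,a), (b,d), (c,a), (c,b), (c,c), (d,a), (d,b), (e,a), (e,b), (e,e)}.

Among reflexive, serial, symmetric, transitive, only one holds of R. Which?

serial

Reflexive: no — a is not related to itself.
Serial: yes — every world has a successor (e.g. a R b).
Symmetric: no — c R a but not a R c.
Transitive: no — a R b and b R d, but not a R d.
Only serial holds.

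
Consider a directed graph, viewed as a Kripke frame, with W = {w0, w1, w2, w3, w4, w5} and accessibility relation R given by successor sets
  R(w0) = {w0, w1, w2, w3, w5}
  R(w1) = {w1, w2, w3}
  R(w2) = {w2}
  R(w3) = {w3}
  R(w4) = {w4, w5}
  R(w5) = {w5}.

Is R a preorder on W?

Reflexive: yes — every world is R-related to itself.
Transitive: yes — every two-step R-path is closed by a direct edge.
So R is a preorder.

Yes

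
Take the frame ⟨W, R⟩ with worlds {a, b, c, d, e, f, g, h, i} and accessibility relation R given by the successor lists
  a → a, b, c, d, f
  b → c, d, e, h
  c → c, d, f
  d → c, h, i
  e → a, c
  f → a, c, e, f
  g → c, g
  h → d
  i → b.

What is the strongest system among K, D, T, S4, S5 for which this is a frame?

Serial (axiom D): yes — every world has a successor (e.g. a R a).
Reflexive (axiom T): no — b is not related to itself.
Transitive (axiom 4): no — a R b and b R e, but not a R e.
Euclidean (axiom 5): no — a R b and a R f, but not b R f.
So F validates K, D; T would additionally require R to be reflexive. The strongest is D.

D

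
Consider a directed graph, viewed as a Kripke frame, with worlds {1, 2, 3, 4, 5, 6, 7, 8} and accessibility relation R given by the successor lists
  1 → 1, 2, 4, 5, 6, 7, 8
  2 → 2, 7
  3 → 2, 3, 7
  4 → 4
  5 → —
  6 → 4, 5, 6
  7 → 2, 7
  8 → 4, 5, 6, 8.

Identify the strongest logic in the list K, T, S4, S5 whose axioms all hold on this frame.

K

Reflexive (axiom T): no — 5 is not related to itself.
Transitive (axiom 4): yes — every two-step R-path is closed by a direct edge.
Euclidean (axiom 5): no — 1 R 2 and 1 R 4, but not 2 R 4.
So F validates K; T would additionally require R to be reflexive. The strongest is K.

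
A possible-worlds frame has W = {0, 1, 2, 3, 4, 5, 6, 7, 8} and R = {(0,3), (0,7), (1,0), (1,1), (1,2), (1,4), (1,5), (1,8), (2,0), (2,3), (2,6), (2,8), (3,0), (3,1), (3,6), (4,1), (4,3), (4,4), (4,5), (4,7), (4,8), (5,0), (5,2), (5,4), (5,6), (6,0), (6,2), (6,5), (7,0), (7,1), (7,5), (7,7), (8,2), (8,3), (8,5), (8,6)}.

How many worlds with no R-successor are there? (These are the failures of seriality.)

R is serial; there are no such worlds.

0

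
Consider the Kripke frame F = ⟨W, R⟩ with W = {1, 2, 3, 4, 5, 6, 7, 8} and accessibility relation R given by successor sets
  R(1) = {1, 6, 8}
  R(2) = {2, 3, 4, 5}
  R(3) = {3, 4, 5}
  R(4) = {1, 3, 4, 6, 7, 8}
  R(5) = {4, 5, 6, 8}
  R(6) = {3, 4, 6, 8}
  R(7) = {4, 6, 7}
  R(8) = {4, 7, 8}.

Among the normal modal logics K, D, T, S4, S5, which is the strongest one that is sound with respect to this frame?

Serial (axiom D): yes — every world has a successor (e.g. 1 R 1).
Reflexive (axiom T): yes — every world is R-related to itself.
Transitive (axiom 4): no — 1 R 6 and 6 R 3, but not 1 R 3.
Euclidean (axiom 5): no — 1 R 8 and 1 R 6, but not 8 R 6.
So F validates K, D, T; S4 would additionally require R to be transitive. The strongest is T.

T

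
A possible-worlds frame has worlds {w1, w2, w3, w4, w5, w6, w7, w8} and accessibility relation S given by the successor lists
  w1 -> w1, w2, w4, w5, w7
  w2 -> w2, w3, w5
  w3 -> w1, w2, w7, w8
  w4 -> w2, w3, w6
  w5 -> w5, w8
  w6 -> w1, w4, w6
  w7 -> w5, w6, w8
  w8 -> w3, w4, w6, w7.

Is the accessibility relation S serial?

Yes

Serial: yes — every world has a successor (e.g. w1 S w1).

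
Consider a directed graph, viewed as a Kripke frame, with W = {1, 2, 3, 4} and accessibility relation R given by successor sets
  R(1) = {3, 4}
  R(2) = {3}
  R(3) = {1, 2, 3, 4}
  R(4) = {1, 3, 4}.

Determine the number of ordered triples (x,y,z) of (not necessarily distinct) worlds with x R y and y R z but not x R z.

7

Enumerating: (1,3,1), (1,3,2), (1,4,1), (2,3,1), (2,3,2), (2,3,4), (4,3,2).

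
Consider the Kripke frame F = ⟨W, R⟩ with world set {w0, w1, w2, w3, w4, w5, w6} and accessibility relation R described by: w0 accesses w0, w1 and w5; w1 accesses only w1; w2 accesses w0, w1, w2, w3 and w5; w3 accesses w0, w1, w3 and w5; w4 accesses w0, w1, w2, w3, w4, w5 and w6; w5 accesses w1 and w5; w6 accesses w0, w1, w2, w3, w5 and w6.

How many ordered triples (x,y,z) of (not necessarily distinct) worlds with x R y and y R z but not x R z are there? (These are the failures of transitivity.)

R is transitive; there are no such tuples.

0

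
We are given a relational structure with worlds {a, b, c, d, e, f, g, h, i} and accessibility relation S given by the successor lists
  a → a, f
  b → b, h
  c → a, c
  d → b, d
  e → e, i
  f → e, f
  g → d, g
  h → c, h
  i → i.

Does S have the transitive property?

No

Transitive: no — a S f and f S e, but not a S e.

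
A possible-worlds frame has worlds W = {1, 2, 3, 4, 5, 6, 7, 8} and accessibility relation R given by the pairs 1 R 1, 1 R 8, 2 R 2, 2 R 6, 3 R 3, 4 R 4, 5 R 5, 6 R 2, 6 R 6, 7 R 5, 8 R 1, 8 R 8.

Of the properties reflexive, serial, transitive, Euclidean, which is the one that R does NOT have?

reflexive

Reflexive: no — 7 is not related to itself.
Serial: yes — every world has a successor (e.g. 1 R 1).
Transitive: yes — every two-step R-path is closed by a direct edge.
Euclidean: yes — any two successors of a common world are R-related.
Only reflexive fails.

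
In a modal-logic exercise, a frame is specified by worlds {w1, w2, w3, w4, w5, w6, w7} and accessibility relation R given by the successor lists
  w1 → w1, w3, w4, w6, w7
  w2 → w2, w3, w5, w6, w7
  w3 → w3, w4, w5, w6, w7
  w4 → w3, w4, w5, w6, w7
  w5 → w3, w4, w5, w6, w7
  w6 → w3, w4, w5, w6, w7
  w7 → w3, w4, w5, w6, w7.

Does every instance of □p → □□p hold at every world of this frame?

By correspondence theory, 4 is valid on a frame iff R is transitive.
Transitive: no — w1 R w3 and w3 R w5, but not w1 R w5.

No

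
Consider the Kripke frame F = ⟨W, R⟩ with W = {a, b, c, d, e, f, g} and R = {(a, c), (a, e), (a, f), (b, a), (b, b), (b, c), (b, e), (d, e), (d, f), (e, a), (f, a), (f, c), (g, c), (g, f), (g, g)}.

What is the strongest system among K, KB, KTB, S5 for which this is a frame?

K

Symmetric (axiom B): no — a R c but not c R a.
Reflexive (axiom T): no — a is not related to itself.
Euclidean (axiom 5): no — a R c and a R e, but not c R e.
So F validates K; KB would additionally require R to be symmetric. The strongest is K.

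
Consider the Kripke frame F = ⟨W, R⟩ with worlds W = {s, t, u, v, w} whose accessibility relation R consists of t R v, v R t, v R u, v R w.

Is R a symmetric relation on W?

Symmetric: no — v R u but not u R v.

No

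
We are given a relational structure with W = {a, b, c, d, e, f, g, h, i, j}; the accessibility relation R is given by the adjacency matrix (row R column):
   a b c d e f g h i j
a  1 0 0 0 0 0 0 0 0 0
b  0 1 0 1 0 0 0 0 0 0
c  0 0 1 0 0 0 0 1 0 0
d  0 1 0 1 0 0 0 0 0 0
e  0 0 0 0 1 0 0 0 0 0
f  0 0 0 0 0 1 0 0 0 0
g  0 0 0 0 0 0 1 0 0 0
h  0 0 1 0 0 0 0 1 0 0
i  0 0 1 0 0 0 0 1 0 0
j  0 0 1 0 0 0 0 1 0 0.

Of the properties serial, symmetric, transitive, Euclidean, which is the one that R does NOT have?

Serial: yes — every world has a successor (e.g. a R a).
Symmetric: no — i R c but not c R i.
Transitive: yes — every two-step R-path is closed by a direct edge.
Euclidean: yes — any two successors of a common world are R-related.
Only symmetric fails.

symmetric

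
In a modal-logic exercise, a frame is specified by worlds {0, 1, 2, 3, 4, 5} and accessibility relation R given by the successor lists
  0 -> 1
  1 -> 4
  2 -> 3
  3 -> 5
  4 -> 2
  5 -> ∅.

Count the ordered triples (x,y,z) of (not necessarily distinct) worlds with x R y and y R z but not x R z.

4

Enumerating: (0,1,4), (1,4,2), (2,3,5), (4,2,3).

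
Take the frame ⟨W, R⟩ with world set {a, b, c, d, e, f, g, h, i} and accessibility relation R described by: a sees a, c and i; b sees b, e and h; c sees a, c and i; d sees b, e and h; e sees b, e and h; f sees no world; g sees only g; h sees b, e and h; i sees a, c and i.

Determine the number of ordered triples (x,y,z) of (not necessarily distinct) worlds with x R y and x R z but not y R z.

R is Euclidean; there are no such tuples.

0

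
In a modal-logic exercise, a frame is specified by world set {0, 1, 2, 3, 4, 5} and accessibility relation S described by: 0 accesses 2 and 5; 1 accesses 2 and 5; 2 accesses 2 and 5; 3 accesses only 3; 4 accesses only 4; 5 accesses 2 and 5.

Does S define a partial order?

Reflexive: no — 0 is not related to itself.
Transitive: yes — every two-step S-path is closed by a direct edge.
Antisymmetric: no — 2 S 5 and 5 S 2 with 2 ≠ 5.
So S is not a partial order.

No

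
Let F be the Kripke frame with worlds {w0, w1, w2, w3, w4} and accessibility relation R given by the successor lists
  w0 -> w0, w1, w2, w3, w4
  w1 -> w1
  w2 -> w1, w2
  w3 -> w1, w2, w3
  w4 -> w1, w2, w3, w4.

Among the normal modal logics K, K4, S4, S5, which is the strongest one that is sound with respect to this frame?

S4

Transitive (axiom 4): yes — every two-step R-path is closed by a direct edge.
Reflexive (axiom T): yes — every world is R-related to itself.
Euclidean (axiom 5): no — w0 R w1 and w0 R w2, but not w1 R w2.
So F validates K, K4, S4; S5 would additionally require R to be Euclidean. The strongest is S4.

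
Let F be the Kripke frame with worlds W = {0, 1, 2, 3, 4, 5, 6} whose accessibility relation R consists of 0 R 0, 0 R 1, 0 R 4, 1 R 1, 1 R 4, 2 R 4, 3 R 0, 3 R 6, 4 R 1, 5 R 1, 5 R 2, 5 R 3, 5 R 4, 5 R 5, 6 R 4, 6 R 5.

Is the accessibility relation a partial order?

Reflexive: no — 2 is not related to itself.
Transitive: no — 2 R 4 and 4 R 1, but not 2 R 1.
Antisymmetric: no — 1 R 4 and 4 R 1 with 1 ≠ 4.
So R is not a partial order.

No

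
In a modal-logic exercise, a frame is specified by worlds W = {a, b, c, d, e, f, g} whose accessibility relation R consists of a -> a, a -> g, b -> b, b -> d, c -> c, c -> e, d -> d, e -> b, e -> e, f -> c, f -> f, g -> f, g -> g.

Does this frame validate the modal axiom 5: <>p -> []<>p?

No

The schema 5 characterises exactly the Euclidean frames.
Euclidean: no — a R g and a R a, but not g R a.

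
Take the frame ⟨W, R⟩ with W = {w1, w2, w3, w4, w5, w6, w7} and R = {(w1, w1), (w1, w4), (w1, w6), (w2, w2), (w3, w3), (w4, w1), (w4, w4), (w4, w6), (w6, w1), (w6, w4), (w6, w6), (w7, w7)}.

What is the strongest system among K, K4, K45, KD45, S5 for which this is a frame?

K45

Transitive (axiom 4): yes — every two-step R-path is closed by a direct edge.
Euclidean (axiom 5): yes — any two successors of a common world are R-related.
Serial (axiom D): no — w5 has no R-successor.
Reflexive (axiom T): no — w5 is not related to itself.
So F validates K, K4, K45; KD45 would additionally require R to be serial. The strongest is K45.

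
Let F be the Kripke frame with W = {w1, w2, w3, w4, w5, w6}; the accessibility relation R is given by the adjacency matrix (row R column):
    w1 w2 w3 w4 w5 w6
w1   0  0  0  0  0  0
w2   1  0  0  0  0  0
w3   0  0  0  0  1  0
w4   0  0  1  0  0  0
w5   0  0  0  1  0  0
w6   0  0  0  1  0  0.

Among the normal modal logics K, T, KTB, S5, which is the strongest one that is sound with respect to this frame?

Reflexive (axiom T): no — w1 is not related to itself.
Symmetric (axiom B): no — w2 R w1 but not w1 R w2.
Euclidean (axiom 5): no — w2 R w1 and w2 R w1, but not w1 R w1.
So F validates K; T would additionally require R to be reflexive. The strongest is K.

K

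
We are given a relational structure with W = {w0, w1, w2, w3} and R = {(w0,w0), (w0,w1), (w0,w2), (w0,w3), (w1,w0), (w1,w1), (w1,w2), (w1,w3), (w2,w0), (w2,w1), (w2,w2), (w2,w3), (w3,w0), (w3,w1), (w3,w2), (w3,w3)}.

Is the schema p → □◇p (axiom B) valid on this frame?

Yes

By correspondence theory, B is valid on a frame iff R is symmetric.
Symmetric: yes — every pair in R has its reverse in R.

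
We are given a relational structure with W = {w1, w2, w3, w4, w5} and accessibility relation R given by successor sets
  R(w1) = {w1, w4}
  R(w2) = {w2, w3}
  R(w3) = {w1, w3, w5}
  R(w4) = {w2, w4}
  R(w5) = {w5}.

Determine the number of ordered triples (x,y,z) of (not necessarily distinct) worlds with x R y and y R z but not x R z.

Enumerating: (w1,w4,w2), (w2,w3,w1), (w2,w3,w5), (w3,w1,w4), (w4,w2,w3).

5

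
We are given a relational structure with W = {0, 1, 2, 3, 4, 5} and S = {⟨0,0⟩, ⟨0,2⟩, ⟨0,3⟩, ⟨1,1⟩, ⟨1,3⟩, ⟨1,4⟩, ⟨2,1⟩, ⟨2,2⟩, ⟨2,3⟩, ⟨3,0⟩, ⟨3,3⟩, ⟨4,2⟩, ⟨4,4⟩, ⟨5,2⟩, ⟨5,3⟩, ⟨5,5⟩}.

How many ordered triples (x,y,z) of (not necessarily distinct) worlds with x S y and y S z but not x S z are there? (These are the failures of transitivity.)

Enumerating: (0,2,1), (1,3,0), (1,4,2), (2,1,4), (2,3,0), (3,0,2), (4,2,1), (4,2,3), (5,2,1), (5,3,0).

10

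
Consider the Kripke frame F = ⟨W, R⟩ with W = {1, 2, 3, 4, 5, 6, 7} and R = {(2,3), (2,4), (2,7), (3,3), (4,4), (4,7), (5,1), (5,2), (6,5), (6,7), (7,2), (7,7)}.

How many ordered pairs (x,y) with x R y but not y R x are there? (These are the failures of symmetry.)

7

Enumerating: (2,3), (2,4), (4,7), (5,1), (5,2), (6,5), (6,7).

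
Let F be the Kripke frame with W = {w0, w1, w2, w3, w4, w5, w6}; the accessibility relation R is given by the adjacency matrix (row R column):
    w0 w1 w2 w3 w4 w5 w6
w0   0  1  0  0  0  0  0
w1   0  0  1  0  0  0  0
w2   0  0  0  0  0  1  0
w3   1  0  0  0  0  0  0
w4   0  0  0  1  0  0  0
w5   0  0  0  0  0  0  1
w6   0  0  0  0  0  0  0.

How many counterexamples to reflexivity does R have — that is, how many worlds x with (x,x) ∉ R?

Enumerating: w0, w1, w2, w3, w4, w5, w6.

7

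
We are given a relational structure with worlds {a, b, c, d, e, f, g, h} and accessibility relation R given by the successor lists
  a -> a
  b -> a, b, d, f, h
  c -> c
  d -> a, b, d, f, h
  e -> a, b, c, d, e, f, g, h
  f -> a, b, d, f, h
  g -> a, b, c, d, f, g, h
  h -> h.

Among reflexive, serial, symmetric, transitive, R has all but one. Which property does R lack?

symmetric

Reflexive: yes — every world is R-related to itself.
Serial: yes — every world has a successor (e.g. a R a).
Symmetric: no — b R a but not a R b.
Transitive: yes — every two-step R-path is closed by a direct edge.
Only symmetric fails.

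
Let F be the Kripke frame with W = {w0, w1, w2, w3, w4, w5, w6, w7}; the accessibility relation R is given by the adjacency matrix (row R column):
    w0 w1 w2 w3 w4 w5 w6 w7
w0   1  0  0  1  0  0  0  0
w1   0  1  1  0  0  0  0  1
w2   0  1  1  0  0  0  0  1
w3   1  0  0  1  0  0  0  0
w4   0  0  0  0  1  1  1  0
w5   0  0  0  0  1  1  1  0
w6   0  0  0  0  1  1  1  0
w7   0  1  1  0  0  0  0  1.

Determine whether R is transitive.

Yes

Transitive: yes — every two-step R-path is closed by a direct edge.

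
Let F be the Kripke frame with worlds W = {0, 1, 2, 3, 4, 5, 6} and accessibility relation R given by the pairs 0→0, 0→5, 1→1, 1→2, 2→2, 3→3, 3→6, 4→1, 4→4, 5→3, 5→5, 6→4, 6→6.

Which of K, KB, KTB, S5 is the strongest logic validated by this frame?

Symmetric (axiom B): no — 0 R 5 but not 5 R 0.
Reflexive (axiom T): yes — every world is R-related to itself.
Euclidean (axiom 5): no — 0 R 5 and 0 R 0, but not 5 R 0.
So F validates K; KB would additionally require R to be symmetric. The strongest is K.

K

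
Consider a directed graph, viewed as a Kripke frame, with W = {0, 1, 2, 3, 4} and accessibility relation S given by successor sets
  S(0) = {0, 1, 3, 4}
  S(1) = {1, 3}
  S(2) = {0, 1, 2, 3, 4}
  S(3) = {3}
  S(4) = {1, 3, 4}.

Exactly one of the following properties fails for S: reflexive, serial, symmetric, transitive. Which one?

symmetric

Reflexive: yes — every world is S-related to itself.
Serial: yes — every world has a successor (e.g. 0 S 0).
Symmetric: no — 0 S 1 but not 1 S 0.
Transitive: yes — every two-step S-path is closed by a direct edge.
Only symmetric fails.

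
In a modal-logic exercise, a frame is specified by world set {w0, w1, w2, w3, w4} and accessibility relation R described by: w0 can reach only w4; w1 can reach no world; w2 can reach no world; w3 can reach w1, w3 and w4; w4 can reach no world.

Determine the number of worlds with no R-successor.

Enumerating: w1, w2, w4.

3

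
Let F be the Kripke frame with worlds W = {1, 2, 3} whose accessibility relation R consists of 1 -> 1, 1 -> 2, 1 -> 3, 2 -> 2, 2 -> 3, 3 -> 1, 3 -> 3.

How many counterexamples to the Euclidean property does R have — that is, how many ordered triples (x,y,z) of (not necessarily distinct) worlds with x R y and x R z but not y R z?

Enumerating: (1,2,1), (1,3,2), (2,3,2).

3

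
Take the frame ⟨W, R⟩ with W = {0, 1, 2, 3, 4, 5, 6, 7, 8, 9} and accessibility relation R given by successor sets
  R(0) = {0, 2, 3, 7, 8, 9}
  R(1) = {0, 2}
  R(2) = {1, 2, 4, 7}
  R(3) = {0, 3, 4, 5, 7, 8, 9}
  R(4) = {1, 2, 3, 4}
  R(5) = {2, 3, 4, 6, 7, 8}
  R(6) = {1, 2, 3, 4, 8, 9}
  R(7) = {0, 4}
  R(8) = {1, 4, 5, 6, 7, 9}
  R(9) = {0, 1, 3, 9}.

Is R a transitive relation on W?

No

Transitive: no — 0 R 2 and 2 R 1, but not 0 R 1.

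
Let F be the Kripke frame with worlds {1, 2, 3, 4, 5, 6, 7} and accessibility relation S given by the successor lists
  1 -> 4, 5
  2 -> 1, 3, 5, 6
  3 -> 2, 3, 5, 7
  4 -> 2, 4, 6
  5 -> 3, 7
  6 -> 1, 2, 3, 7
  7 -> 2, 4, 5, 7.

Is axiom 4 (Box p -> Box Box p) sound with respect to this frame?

No

By correspondence theory, 4 is valid on a frame iff S is transitive.
Transitive: no — 1 S 4 and 4 S 2, but not 1 S 2.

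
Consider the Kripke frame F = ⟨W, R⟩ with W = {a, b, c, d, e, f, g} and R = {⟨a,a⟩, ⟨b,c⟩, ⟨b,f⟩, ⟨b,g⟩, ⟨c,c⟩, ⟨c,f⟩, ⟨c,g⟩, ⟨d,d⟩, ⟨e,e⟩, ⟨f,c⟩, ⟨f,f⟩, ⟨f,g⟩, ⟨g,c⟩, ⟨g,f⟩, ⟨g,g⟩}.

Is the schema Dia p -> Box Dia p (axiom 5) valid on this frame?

By correspondence theory, 5 is valid on a frame iff R is Euclidean.
Euclidean: yes — any two successors of a common world are R-related.

Yes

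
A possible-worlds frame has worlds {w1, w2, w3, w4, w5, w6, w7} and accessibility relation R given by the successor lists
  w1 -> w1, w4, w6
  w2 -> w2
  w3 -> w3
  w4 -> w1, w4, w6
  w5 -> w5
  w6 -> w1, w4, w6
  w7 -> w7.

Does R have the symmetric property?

Symmetric: yes — every pair in R has its reverse in R.

Yes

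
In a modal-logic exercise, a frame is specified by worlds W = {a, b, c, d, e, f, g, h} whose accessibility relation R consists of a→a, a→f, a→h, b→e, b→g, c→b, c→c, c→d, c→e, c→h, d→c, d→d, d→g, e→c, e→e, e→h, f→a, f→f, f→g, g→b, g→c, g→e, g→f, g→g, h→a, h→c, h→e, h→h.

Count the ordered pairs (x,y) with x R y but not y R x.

Enumerating: (b,e), (c,b), (d,g), (g,c), (g,e).

5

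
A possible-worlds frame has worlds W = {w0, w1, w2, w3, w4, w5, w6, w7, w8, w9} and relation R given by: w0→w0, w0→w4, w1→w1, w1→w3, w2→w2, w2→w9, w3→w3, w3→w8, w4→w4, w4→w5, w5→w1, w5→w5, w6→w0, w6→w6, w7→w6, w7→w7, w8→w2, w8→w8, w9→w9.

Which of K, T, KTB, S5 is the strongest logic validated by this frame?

T

Reflexive (axiom T): yes — every world is R-related to itself.
Symmetric (axiom B): no — w0 R w4 but not w4 R w0.
Euclidean (axiom 5): no — w0 R w4 and w0 R w0, but not w4 R w0.
So F validates K, T; KTB would additionally require R to be symmetric. The strongest is T.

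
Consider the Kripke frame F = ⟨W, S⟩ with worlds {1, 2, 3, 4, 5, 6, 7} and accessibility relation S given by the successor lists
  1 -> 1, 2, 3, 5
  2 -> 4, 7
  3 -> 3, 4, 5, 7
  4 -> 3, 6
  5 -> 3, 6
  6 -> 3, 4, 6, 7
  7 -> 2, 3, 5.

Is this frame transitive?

Transitive: no — 1 S 2 and 2 S 4, but not 1 S 4.

No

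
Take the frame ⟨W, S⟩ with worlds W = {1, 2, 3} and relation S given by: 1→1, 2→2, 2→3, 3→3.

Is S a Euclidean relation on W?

Euclidean: no — 2 S 3 and 2 S 2, but not 3 S 2.

No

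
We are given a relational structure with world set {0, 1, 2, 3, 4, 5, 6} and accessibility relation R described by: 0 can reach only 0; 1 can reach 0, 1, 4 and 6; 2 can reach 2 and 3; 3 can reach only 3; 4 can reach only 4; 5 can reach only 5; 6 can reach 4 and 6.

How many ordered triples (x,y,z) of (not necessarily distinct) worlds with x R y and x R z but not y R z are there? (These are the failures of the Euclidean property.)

10

Enumerating: (1,0,1), (1,0,4), (1,0,6), (1,4,0), (1,4,1), (1,4,6), (1,6,0), (1,6,1), (2,3,2), (6,4,6).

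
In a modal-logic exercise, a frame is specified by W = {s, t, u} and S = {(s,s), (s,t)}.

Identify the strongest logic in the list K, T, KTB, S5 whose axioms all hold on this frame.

K

Reflexive (axiom T): no — t is not related to itself.
Symmetric (axiom B): no — s S t but not t S s.
Euclidean (axiom 5): no — s S t and s S s, but not t S s.
So F validates K; T would additionally require S to be reflexive. The strongest is K.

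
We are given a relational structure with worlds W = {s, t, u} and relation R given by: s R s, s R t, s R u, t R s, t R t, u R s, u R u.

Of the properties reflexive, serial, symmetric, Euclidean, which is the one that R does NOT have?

Reflexive: yes — every world is R-related to itself.
Serial: yes — every world has a successor (e.g. s R s).
Symmetric: yes — every pair in R has its reverse in R.
Euclidean: no — s R t and s R u, but not t R u.
Only Euclidean fails.

Euclidean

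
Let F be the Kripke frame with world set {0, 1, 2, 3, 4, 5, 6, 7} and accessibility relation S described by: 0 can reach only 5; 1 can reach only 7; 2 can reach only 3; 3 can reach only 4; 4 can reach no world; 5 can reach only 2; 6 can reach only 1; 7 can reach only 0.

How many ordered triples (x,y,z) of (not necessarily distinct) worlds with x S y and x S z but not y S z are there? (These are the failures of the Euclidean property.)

7

Enumerating: (0,5,5), (1,7,7), (2,3,3), (3,4,4), (5,2,2), (6,1,1), (7,0,0).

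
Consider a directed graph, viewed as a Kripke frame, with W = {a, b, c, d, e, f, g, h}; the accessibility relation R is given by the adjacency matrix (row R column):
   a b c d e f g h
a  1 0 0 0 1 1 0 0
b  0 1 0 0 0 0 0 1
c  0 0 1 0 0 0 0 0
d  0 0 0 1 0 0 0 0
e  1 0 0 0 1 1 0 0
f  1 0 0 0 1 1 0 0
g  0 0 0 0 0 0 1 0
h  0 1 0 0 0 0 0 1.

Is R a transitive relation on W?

Transitive: yes — every two-step R-path is closed by a direct edge.

Yes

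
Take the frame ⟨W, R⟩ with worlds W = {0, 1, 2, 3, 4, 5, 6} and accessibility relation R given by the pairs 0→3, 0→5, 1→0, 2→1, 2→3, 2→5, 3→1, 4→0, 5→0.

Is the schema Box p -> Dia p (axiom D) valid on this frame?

No

Axiom D corresponds to the accessibility relation being serial.
Serial: no — 6 has no R-successor.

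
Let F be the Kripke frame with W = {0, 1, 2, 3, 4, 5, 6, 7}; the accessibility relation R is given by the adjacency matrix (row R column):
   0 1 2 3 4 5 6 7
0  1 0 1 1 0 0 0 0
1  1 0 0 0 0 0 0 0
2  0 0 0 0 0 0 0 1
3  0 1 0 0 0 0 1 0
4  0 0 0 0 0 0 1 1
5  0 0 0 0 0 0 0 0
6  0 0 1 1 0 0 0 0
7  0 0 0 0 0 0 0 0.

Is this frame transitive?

No

Transitive: no — 0 R 2 and 2 R 7, but not 0 R 7.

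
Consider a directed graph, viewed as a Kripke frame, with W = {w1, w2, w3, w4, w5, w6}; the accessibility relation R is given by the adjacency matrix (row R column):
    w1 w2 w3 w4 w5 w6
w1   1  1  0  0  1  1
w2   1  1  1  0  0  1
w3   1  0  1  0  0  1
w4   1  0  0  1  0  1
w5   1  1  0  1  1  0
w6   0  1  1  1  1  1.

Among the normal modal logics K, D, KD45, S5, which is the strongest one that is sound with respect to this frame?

D

Serial (axiom D): yes — every world has a successor (e.g. w1 R w1).
Euclidean (axiom 5): no — w1 R w2 and w1 R w5, but not w2 R w5.
Transitive (axiom 4): no — w1 R w2 and w2 R w3, but not w1 R w3.
Reflexive (axiom T): yes — every world is R-related to itself.
So F validates K, D; KD45 would additionally require R to be Euclidean and transitive. The strongest is D.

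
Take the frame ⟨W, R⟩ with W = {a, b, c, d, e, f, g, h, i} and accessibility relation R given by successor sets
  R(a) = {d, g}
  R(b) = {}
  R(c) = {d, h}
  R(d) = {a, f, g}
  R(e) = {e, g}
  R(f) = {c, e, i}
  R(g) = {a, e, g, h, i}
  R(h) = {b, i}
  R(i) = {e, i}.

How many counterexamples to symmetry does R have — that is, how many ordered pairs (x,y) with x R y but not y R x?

12

Enumerating: (c,d), (c,h), (d,f), (d,g), (f,c), (f,e), (f,i), (g,h), (g,i), (h,b), (h,i), (i,e).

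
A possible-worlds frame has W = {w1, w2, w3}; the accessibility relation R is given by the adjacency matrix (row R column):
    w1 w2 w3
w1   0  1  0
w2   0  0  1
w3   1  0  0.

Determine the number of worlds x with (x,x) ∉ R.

3

Enumerating: w1, w2, w3.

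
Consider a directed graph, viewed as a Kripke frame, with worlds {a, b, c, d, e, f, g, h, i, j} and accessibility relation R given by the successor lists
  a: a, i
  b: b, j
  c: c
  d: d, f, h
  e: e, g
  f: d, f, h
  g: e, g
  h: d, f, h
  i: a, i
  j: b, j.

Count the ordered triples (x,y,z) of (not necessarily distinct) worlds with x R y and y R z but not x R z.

0

R is transitive; there are no such tuples.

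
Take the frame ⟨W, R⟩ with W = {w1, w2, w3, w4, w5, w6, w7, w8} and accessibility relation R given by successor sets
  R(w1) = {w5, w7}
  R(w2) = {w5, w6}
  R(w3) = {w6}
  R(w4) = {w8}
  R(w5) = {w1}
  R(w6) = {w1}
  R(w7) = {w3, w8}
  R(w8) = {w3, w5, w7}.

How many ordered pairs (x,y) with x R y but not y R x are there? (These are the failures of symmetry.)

9

Enumerating: (w1,w7), (w2,w5), (w2,w6), (w3,w6), (w4,w8), (w6,w1), (w7,w3), (w8,w3), (w8,w5).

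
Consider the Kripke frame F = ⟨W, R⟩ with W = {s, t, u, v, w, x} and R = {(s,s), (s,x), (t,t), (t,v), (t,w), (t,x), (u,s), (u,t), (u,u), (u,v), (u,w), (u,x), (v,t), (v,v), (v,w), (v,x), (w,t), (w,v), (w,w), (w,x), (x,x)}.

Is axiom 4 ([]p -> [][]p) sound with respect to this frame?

The schema 4 characterises exactly the transitive frames.
Transitive: yes — every two-step R-path is closed by a direct edge.

Yes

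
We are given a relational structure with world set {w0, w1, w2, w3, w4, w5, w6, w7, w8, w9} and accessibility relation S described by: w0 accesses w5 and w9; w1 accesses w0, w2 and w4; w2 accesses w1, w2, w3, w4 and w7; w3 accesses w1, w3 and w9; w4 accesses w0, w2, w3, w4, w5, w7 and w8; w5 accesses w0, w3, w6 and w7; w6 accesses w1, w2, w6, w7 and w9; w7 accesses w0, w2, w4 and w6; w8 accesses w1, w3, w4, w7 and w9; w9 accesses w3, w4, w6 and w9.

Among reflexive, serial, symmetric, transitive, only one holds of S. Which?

serial

Reflexive: no — w0 is not related to itself.
Serial: yes — every world has a successor (e.g. w0 S w5).
Symmetric: no — w0 S w9 but not w9 S w0.
Transitive: no — w0 S w5 and w5 S w3, but not w0 S w3.
Only serial holds.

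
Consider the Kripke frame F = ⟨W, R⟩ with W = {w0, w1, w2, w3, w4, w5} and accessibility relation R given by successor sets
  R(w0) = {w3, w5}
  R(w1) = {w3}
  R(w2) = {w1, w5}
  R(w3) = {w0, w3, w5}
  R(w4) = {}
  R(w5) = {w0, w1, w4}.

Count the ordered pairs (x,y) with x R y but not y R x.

6

Enumerating: (w1,w3), (w2,w1), (w2,w5), (w3,w5), (w5,w1), (w5,w4).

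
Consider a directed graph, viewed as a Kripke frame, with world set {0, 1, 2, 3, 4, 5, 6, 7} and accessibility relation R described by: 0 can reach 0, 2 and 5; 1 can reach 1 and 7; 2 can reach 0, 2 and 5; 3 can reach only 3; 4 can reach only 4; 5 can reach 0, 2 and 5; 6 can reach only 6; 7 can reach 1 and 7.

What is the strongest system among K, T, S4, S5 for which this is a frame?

S5

Reflexive (axiom T): yes — every world is R-related to itself.
Transitive (axiom 4): yes — every two-step R-path is closed by a direct edge.
Euclidean (axiom 5): yes — any two successors of a common world are R-related.
So F validates K, T, S4, S5. The strongest is S5.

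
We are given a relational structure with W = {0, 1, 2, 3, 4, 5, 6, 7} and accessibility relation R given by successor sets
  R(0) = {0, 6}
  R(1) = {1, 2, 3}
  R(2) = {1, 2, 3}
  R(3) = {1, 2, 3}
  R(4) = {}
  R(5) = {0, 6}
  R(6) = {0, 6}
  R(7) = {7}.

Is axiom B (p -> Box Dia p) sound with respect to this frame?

No

By correspondence theory, B is valid on a frame iff R is symmetric.
Symmetric: no — 5 R 0 but not 0 R 5.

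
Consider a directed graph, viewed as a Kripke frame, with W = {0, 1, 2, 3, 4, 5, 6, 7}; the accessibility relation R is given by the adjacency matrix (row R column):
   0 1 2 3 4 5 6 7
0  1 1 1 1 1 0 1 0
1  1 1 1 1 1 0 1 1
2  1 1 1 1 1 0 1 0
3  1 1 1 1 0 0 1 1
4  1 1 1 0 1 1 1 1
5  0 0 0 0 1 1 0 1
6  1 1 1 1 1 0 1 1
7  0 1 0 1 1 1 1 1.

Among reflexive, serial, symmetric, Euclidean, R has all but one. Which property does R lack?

Reflexive: yes — every world is R-related to itself.
Serial: yes — every world has a successor (e.g. 0 R 0).
Symmetric: yes — every pair in R has its reverse in R.
Euclidean: no — 0 R 3 and 0 R 4, but not 3 R 4.
Only Euclidean fails.

Euclidean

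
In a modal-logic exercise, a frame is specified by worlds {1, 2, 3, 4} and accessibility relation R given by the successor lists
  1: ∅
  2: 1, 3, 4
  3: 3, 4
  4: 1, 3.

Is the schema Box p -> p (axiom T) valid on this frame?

No

The schema T characterises exactly the reflexive frames.
Reflexive: no — 1 is not related to itself.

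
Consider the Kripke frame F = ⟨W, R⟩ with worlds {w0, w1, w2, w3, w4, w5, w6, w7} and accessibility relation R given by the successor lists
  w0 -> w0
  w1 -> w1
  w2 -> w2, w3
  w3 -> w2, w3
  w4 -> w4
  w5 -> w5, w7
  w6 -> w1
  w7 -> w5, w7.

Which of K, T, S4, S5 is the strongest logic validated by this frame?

K

Reflexive (axiom T): no — w6 is not related to itself.
Transitive (axiom 4): yes — every two-step R-path is closed by a direct edge.
Euclidean (axiom 5): yes — any two successors of a common world are R-related.
So F validates K; T would additionally require R to be reflexive. The strongest is K.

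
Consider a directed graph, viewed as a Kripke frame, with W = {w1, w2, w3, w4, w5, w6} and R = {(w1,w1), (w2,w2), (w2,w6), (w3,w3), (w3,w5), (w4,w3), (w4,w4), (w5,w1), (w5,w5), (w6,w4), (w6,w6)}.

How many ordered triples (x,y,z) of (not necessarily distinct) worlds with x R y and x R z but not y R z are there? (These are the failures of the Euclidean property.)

5

Enumerating: (w2,w6,w2), (w3,w5,w3), (w4,w3,w4), (w5,w1,w5), (w6,w4,w6).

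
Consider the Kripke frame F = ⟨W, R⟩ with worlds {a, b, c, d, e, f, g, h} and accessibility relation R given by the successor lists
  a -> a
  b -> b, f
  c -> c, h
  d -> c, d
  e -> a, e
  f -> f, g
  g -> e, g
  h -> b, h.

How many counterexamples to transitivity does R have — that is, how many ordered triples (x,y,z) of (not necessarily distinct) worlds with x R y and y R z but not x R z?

6

Enumerating: (b,f,g), (c,h,b), (d,c,h), (f,g,e), (g,e,a), (h,b,f).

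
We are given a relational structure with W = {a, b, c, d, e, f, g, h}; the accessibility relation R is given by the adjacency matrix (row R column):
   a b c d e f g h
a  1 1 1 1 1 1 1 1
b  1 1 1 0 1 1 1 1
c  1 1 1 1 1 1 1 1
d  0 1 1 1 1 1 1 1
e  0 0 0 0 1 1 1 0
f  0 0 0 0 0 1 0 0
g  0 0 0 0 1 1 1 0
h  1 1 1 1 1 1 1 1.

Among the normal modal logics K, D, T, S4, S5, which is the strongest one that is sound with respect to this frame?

T

Serial (axiom D): yes — every world has a successor (e.g. a R a).
Reflexive (axiom T): yes — every world is R-related to itself.
Transitive (axiom 4): no — b R a and a R d, but not b R d.
Euclidean (axiom 5): no — a R b and a R d, but not b R d.
So F validates K, D, T; S4 would additionally require R to be transitive. The strongest is T.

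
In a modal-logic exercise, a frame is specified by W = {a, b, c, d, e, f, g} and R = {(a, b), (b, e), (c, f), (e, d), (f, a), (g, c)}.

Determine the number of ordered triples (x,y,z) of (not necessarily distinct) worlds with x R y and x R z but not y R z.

Enumerating: (a,b,b), (b,e,e), (c,f,f), (e,d,d), (f,a,a), (g,c,c).

6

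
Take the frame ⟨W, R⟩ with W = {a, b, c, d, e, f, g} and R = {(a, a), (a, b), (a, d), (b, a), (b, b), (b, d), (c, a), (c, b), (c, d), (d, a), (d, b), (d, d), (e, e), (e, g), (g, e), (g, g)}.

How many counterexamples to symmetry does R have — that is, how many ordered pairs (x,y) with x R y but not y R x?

3

Enumerating: (c,a), (c,b), (c,d).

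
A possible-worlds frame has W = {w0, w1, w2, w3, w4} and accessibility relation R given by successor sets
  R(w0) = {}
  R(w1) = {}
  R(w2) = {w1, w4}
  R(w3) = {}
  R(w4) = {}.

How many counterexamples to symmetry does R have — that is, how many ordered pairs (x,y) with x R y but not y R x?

2

Enumerating: (w2,w1), (w2,w4).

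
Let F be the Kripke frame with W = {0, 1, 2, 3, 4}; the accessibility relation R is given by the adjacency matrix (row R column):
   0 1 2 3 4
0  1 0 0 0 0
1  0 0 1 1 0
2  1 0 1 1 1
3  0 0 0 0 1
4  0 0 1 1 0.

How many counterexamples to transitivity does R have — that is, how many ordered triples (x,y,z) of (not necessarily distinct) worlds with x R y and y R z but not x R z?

8

Enumerating: (1,2,0), (1,2,4), (1,3,4), (3,4,2), (3,4,3), (4,2,0), (4,2,4), (4,3,4).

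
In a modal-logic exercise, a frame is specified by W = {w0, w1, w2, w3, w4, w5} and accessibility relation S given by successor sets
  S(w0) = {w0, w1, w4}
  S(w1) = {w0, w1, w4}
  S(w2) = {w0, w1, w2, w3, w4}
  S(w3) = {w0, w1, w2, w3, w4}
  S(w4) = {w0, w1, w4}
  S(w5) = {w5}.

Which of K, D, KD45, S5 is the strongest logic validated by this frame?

Serial (axiom D): yes — every world has a successor (e.g. w0 S w0).
Euclidean (axiom 5): no — w2 S w0 and w2 S w3, but not w0 S w3.
Transitive (axiom 4): yes — every two-step S-path is closed by a direct edge.
Reflexive (axiom T): yes — every world is S-related to itself.
So F validates K, D; KD45 would additionally require S to be Euclidean. The strongest is D.

D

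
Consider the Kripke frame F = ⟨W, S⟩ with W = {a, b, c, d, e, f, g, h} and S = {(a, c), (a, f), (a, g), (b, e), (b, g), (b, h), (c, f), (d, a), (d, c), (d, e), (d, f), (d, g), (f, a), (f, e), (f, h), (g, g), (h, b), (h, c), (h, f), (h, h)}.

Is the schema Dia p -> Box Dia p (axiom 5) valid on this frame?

No

The schema 5 characterises exactly the Euclidean frames.
Euclidean: no — a S c and a S g, but not c S g.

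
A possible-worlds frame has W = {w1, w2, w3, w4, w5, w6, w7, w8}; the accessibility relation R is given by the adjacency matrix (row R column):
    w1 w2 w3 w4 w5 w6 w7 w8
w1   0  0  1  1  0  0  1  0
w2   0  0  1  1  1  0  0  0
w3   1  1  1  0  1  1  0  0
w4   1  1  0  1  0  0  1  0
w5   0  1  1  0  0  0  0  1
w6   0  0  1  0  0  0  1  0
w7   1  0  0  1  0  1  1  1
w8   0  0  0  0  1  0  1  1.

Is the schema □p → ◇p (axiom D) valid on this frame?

Yes

The schema D characterises exactly the serial frames.
Serial: yes — every world has a successor (e.g. w1 R w3).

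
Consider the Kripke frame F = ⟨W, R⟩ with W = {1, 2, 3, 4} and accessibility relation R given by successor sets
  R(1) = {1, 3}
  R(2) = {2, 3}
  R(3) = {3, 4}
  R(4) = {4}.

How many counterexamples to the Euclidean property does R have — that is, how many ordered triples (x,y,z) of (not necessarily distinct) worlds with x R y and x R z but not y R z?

Enumerating: (1,3,1), (2,3,2), (3,4,3).

3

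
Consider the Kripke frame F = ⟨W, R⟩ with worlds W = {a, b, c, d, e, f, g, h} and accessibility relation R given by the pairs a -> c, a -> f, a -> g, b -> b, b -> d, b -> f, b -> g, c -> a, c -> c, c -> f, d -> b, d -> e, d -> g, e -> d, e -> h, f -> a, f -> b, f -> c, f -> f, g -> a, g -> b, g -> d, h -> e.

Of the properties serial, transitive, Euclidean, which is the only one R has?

Serial: yes — every world has a successor (e.g. a R c).
Transitive: no — a R f and f R b, but not a R b.
Euclidean: no — a R c and a R g, but not c R g.
Only serial holds.

serial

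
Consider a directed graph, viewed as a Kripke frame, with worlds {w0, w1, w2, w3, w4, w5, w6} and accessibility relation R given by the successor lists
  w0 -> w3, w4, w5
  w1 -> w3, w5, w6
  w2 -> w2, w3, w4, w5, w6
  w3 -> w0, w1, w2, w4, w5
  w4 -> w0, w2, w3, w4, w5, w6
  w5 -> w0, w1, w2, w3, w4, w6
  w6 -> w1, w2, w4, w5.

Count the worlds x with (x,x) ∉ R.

5

Enumerating: w0, w1, w3, w5, w6.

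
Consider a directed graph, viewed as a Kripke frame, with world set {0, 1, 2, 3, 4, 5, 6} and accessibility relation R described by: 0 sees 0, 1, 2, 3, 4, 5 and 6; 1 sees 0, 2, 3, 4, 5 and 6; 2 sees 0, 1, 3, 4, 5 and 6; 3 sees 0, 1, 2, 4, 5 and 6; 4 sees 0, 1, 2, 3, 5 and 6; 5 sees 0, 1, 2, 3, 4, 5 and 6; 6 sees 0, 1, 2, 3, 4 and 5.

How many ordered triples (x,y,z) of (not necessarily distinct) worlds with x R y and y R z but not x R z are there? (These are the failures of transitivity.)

30

Enumerating: (1,0,1), (1,2,1), (1,3,1), (1,4,1), (1,5,1), (1,6,1), (2,0,2), (2,1,2), (2,3,2), (2,4,2), (2,5,2), (2,6,2), … and 18 more.
Total: 30.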